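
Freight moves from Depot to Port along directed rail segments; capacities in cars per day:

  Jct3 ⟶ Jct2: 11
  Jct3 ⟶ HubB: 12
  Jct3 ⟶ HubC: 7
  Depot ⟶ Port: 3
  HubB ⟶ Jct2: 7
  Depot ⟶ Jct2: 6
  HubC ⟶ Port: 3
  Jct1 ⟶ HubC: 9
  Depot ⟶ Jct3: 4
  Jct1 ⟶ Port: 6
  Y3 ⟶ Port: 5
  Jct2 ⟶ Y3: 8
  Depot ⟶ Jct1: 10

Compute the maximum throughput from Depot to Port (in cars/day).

Augment Depot→Port: bottleneck 3, flow now 3.
Augment Depot→Jct1→Port: bottleneck 6, flow now 9.
Augment Depot→Jct3→HubC→Port: bottleneck 3, flow now 12.
Augment Depot→Jct2→Y3→Port: bottleneck 5, flow now 17.
No augmenting path remains; maximum flow = 17.
In the residual graph, reachable from Depot: {Depot, Jct3, Jct1, HubB, Jct2, HubC, Y3}.
Min-cut edges: Depot→Port (3), Jct1→Port (6), HubC→Port (3), Y3→Port (5); capacity 3 + 6 + 3 + 5 = 17.
This cut is saturated, so no flow can exceed 17.

17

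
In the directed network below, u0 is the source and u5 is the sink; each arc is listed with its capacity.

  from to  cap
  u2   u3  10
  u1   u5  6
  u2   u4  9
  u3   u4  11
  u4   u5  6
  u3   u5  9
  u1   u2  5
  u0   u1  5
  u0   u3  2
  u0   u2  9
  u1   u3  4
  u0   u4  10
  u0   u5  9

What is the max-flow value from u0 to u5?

Augment u0→u5: bottleneck 9, flow now 9.
Augment u0→u1→u5: bottleneck 5, flow now 14.
Augment u0→u3→u5: bottleneck 2, flow now 16.
Augment u0→u4→u5: bottleneck 6, flow now 22.
Augment u0→u2→u3→u5: bottleneck 7, flow now 29.
No augmenting path remains; maximum flow = 29.
In the residual graph, reachable from u0: {u0, u2, u3, u4}.
Min-cut edges: u0→u1 (5), u0→u5 (9), u3→u5 (9), u4→u5 (6); capacity 5 + 9 + 9 + 6 = 29.
This cut is saturated, so no flow can exceed 29.

29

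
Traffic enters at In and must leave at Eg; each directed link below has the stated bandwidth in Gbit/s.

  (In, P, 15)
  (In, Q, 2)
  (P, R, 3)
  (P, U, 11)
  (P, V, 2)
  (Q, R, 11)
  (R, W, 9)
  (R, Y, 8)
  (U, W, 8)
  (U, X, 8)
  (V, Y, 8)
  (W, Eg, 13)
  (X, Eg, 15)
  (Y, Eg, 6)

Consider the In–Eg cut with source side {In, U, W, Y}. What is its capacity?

44

Edges leaving {In, U, W, Y}: In→P (15), In→Q (2), U→X (8), W→Eg (13), Y→Eg (6).
Cut capacity = 15 + 2 + 8 + 13 + 6 = 44.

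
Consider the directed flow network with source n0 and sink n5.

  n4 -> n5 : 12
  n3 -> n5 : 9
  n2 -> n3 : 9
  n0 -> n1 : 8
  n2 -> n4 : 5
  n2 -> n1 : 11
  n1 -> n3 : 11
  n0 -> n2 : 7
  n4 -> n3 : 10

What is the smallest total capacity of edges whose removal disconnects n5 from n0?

Augment n0→n1→n3→n5: bottleneck 8, flow now 8.
Augment n0→n2→n3→n5: bottleneck 1, flow now 9.
Augment n0→n2→n4→n5: bottleneck 5, flow now 14.
No augmenting path remains; maximum flow = 14.
By max-flow min-cut, the minimum cut capacity equals the max flow.
In the residual graph, reachable from n0: {n0, n1, n2, n3}.
Min-cut edges: n2→n4 (5), n3→n5 (9); capacity 5 + 9 = 14.

14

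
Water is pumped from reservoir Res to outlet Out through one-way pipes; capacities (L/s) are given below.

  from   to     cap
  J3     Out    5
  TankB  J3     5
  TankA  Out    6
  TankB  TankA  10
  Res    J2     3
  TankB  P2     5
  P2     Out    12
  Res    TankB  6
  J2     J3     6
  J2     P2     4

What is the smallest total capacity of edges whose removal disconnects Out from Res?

Augment Res→J2→J3→Out: bottleneck 3, flow now 3.
Augment Res→TankB→J3→Out: bottleneck 2, flow now 5.
Augment Res→TankB→TankA→Out: bottleneck 4, flow now 9.
No augmenting path remains; maximum flow = 9.
By max-flow min-cut, the minimum cut capacity equals the max flow.
In the residual graph, reachable from Res: {Res}.
Min-cut edges: Res→J2 (3), Res→TankB (6); capacity 3 + 6 = 9.

9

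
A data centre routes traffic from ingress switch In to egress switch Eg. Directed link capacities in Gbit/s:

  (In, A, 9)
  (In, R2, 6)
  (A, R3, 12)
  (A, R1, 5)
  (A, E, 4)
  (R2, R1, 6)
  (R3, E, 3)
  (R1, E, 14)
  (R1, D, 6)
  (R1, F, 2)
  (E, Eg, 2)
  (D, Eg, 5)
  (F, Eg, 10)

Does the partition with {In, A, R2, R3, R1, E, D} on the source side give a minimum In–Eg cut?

Given cut capacity: 2 + 2 + 5 = 9.
Augment In→A→E→Eg: bottleneck 2, flow now 2.
Augment In→A→R1→D→Eg: bottleneck 5, flow now 7.
Augment In→R2→R1→F→Eg: bottleneck 2, flow now 9.
No augmenting path remains; maximum flow = 9.
Cut capacity 9 equals the max flow, so it is a minimum cut.

Yes — it is a minimum cut (capacity 9).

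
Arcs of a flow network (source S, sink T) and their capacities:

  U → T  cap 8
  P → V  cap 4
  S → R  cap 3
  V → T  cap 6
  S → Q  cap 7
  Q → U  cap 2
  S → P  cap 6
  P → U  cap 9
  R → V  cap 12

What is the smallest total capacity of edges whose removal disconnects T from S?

11

Augment S→P→U→T: bottleneck 6, flow now 6.
Augment S→Q→U→T: bottleneck 2, flow now 8.
Augment S→R→V→T: bottleneck 3, flow now 11.
No augmenting path remains; maximum flow = 11.
By max-flow min-cut, the minimum cut capacity equals the max flow.
In the residual graph, reachable from S: {S, Q}.
Min-cut edges: S→P (6), S→R (3), Q→U (2); capacity 6 + 3 + 2 = 11.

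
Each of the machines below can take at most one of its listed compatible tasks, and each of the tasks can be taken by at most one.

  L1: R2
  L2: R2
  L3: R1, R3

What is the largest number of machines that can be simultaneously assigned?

2

Unit-capacity flow: source→left, listed edges, right→sink; max matching = max flow.
Augmenting path L1→R2 (+1); matched 1.
Augmenting path L3→R1 (+1); matched 2.
No augmenting path remains; maximum matching = 2.
König certificate: {L3, R2} is a vertex cover of size 2 (every listed pair touches it), so no matching can be larger.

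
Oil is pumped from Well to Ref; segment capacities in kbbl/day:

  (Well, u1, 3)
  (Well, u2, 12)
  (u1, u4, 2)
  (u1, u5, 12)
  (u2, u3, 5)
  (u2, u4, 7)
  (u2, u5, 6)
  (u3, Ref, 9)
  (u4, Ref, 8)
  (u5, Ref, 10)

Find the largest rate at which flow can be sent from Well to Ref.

15

Augment Well→u1→u4→Ref: bottleneck 2, flow now 2.
Augment Well→u1→u5→Ref: bottleneck 1, flow now 3.
Augment Well→u2→u3→Ref: bottleneck 5, flow now 8.
Augment Well→u2→u4→Ref: bottleneck 6, flow now 14.
Augment Well→u2→u5→Ref: bottleneck 1, flow now 15.
No augmenting path remains; maximum flow = 15.
In the residual graph, reachable from Well: {Well}.
Min-cut edges: Well→u1 (3), Well→u2 (12); capacity 3 + 12 = 15.
This cut is saturated, so no flow can exceed 15.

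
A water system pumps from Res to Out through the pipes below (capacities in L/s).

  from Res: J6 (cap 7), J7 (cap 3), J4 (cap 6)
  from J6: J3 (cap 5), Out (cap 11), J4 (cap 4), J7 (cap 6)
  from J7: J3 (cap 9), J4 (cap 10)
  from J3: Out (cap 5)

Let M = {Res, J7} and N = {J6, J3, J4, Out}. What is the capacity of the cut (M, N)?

32

Edges leaving {Res, J7}: Res→J6 (7), Res→J4 (6), J7→J3 (9), J7→J4 (10).
Cut capacity = 7 + 6 + 9 + 10 = 32.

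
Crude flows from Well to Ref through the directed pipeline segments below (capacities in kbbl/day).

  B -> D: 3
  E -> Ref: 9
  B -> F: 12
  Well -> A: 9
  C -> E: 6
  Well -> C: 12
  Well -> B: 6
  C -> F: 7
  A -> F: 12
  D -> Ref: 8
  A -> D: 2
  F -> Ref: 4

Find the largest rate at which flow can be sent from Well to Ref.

15

Augment Well→A→D→Ref: bottleneck 2, flow now 2.
Augment Well→A→F→Ref: bottleneck 4, flow now 6.
Augment Well→B→D→Ref: bottleneck 3, flow now 9.
Augment Well→C→E→Ref: bottleneck 6, flow now 15.
No augmenting path remains; maximum flow = 15.
In the residual graph, reachable from Well: {Well, A, B, C, F}.
Min-cut edges: A→D (2), B→D (3), C→E (6), F→Ref (4); capacity 2 + 3 + 6 + 4 = 15.
This cut is saturated, so no flow can exceed 15.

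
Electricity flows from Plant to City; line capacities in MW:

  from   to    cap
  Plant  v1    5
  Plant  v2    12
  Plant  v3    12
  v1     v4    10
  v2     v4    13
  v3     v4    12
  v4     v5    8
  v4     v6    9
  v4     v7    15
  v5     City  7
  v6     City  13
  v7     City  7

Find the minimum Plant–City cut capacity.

Augment Plant→v1→v4→v5→City: bottleneck 5, flow now 5.
Augment Plant→v2→v4→v5→City: bottleneck 2, flow now 7.
Augment Plant→v2→v4→v6→City: bottleneck 9, flow now 16.
Augment Plant→v2→v4→v7→City: bottleneck 1, flow now 17.
Augment Plant→v3→v4→v7→City: bottleneck 6, flow now 23.
No augmenting path remains; maximum flow = 23.
By max-flow min-cut, the minimum cut capacity equals the max flow.
In the residual graph, reachable from Plant: {Plant, v1, v2, v3, v4, v5, v7}.
Min-cut edges: v4→v6 (9), v5→City (7), v7→City (7); capacity 9 + 7 + 7 = 23.

23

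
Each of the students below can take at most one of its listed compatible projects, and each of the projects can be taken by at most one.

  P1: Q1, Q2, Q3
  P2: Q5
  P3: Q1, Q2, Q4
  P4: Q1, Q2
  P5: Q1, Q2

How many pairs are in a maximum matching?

5

Unit-capacity flow: source→left, listed edges, right→sink; max matching = max flow.
Augmenting path P1→Q1 (+1); matched 1.
Augmenting path P2→Q5 (+1); matched 2.
Augmenting path P3→Q2 (+1); matched 3.
Augmenting path P4→Q1→P1→Q3 (+1); matched 4.
Augmenting path P5→Q2→P3→Q4 (+1); matched 5.
No augmenting path remains; maximum matching = 5.
König certificate: {P1, P2, P3, P4, P5} is a vertex cover of size 5 (every listed pair touches it), so no matching can be larger.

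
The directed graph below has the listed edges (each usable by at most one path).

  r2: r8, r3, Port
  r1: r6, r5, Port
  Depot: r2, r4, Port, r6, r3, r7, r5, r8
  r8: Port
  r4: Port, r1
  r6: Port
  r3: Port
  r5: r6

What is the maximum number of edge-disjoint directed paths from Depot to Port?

6

Assign every edge capacity 1; by Menger, the answer equals the max flow.
Path Depot→Port (+1); total 1.
Path Depot→r2→Port (+1); total 2.
Path Depot→r3→Port (+1); total 3.
Path Depot→r4→Port (+1); total 4.
Path Depot→r6→Port (+1); total 5.
Path Depot→r8→Port (+1); total 6.
No residual Depot→Port path; max flow = 6.
Certifying cut of size 6: {Depot→Port, Depot→r2, Depot→r3, Depot→r4, Depot→r8, r6→Port}.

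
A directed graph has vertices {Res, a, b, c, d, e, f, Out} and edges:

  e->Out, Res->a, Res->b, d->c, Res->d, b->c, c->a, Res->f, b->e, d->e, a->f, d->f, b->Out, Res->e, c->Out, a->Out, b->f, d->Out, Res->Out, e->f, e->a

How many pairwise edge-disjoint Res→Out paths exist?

Assign every edge capacity 1; by Menger, the answer equals the max flow.
Path Res→Out (+1); total 1.
Path Res→a→Out (+1); total 2.
Path Res→b→Out (+1); total 3.
Path Res→d→Out (+1); total 4.
Path Res→e→Out (+1); total 5.
No residual Res→Out path; max flow = 5.
Certifying cut of size 5: {Res→Out, Res→a, Res→b, Res→d, Res→e}.

5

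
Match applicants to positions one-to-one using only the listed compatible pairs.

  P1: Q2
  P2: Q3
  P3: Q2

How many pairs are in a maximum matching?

Unit-capacity flow: source→left, listed edges, right→sink; max matching = max flow.
Augmenting path P1→Q2 (+1); matched 1.
Augmenting path P2→Q3 (+1); matched 2.
No augmenting path remains; maximum matching = 2.
König certificate: {P2, Q2} is a vertex cover of size 2 (every listed pair touches it), so no matching can be larger.

2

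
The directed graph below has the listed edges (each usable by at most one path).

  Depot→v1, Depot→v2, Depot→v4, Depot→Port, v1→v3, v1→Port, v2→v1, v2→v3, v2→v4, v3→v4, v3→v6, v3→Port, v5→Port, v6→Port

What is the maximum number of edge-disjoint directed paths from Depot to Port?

Assign every edge capacity 1; by Menger, the answer equals the max flow.
Path Depot→Port (+1); total 1.
Path Depot→v1→Port (+1); total 2.
Path Depot→v2→v3→Port (+1); total 3.
No residual Depot→Port path; max flow = 3.
Certifying cut of size 3: {Depot→Port, Depot→v1, Depot→v2}.

3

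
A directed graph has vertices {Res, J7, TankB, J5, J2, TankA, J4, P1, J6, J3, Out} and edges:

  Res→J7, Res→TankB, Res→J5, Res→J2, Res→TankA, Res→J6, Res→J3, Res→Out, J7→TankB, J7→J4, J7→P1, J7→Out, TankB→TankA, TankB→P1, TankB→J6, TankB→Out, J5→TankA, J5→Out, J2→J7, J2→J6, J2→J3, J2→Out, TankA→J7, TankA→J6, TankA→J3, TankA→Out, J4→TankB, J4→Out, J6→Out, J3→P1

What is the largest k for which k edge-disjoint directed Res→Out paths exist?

7

Assign every edge capacity 1; by Menger, the answer equals the max flow.
Path Res→Out (+1); total 1.
Path Res→J7→Out (+1); total 2.
Path Res→TankB→Out (+1); total 3.
Path Res→J5→Out (+1); total 4.
Path Res→J2→Out (+1); total 5.
Path Res→TankA→Out (+1); total 6.
Path Res→J6→Out (+1); total 7.
No residual Res→Out path; max flow = 7.
Certifying cut of size 7: {Res→J2, Res→J5, Res→J6, Res→J7, Res→Out, Res→TankA, Res→TankB}.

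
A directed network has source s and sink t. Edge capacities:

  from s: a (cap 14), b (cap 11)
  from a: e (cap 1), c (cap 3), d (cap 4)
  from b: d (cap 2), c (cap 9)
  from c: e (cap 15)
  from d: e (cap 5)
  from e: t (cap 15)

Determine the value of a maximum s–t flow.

Augment s→a→e→t: bottleneck 1, flow now 1.
Augment s→a→c→e→t: bottleneck 3, flow now 4.
Augment s→a→d→e→t: bottleneck 4, flow now 8.
Augment s→b→c→e→t: bottleneck 7, flow now 15.
No augmenting path remains; maximum flow = 15.
In the residual graph, reachable from s: {s, a, b, c, d, e}.
Min-cut edges: e→t (15); capacity 15 = 15.
This cut is saturated, so no flow can exceed 15.

15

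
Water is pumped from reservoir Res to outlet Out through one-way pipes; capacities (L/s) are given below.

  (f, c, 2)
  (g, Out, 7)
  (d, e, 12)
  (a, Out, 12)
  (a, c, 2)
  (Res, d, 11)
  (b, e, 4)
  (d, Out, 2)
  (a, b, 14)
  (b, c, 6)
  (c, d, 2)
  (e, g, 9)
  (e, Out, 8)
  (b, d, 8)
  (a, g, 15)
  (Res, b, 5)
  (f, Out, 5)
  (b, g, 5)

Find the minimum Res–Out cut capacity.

Augment Res→d→Out: bottleneck 2, flow now 2.
Augment Res→b→e→Out: bottleneck 4, flow now 6.
Augment Res→b→g→Out: bottleneck 1, flow now 7.
Augment Res→d→e→Out: bottleneck 4, flow now 11.
Augment Res→d→e→g→Out: bottleneck 5, flow now 16.
No augmenting path remains; maximum flow = 16.
By max-flow min-cut, the minimum cut capacity equals the max flow.
In the residual graph, reachable from Res: {Res}.
Min-cut edges: Res→b (5), Res→d (11); capacity 5 + 11 = 16.

16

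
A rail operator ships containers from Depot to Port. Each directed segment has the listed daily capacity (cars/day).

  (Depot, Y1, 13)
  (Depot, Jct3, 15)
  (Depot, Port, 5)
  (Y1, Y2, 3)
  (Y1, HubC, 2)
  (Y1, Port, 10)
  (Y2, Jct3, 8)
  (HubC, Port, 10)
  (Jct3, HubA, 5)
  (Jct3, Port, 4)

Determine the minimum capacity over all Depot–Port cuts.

21

Augment Depot→Port: bottleneck 5, flow now 5.
Augment Depot→Y1→Port: bottleneck 10, flow now 15.
Augment Depot→Jct3→Port: bottleneck 4, flow now 19.
Augment Depot→Y1→HubC→Port: bottleneck 2, flow now 21.
No augmenting path remains; maximum flow = 21.
By max-flow min-cut, the minimum cut capacity equals the max flow.
In the residual graph, reachable from Depot: {Depot, Y1, Y2, Jct3, HubA}.
Min-cut edges: Depot→Port (5), Y1→HubC (2), Y1→Port (10), Jct3→Port (4); capacity 5 + 2 + 10 + 4 = 21.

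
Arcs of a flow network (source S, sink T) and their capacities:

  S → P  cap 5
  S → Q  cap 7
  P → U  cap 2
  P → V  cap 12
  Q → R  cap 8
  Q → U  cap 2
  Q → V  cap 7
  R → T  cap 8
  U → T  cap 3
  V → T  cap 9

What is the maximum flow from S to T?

12

Augment S→P→U→T: bottleneck 2, flow now 2.
Augment S→P→V→T: bottleneck 3, flow now 5.
Augment S→Q→R→T: bottleneck 7, flow now 12.
No augmenting path remains; maximum flow = 12.
In the residual graph, reachable from S: {S}.
Min-cut edges: S→P (5), S→Q (7); capacity 5 + 7 = 12.
This cut is saturated, so no flow can exceed 12.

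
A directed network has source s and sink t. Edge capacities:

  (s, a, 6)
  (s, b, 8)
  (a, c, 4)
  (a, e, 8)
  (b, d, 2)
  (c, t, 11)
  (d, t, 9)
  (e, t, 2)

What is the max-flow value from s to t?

8

Augment s→a→c→t: bottleneck 4, flow now 4.
Augment s→a→e→t: bottleneck 2, flow now 6.
Augment s→b→d→t: bottleneck 2, flow now 8.
No augmenting path remains; maximum flow = 8.
In the residual graph, reachable from s: {s, b}.
Min-cut edges: s→a (6), b→d (2); capacity 6 + 2 = 8.
This cut is saturated, so no flow can exceed 8.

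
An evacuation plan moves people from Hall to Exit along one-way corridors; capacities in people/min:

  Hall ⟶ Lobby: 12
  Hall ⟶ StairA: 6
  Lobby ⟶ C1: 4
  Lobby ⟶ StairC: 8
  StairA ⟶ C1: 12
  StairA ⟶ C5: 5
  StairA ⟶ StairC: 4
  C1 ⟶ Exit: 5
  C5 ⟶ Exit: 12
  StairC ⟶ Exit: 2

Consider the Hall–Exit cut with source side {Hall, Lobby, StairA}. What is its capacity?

Edges leaving {Hall, Lobby, StairA}: Lobby→C1 (4), Lobby→StairC (8), StairA→C1 (12), StairA→C5 (5), StairA→StairC (4).
Cut capacity = 4 + 8 + 12 + 5 + 4 = 33.

33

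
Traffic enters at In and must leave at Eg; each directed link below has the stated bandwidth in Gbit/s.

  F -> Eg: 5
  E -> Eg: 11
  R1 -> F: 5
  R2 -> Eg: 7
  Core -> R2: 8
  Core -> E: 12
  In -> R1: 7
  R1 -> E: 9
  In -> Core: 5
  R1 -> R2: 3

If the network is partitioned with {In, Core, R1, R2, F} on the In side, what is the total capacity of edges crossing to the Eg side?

33

Edges leaving {In, Core, R1, R2, F}: Core→E (12), R1→E (9), R2→Eg (7), F→Eg (5).
Cut capacity = 12 + 9 + 7 + 5 = 33.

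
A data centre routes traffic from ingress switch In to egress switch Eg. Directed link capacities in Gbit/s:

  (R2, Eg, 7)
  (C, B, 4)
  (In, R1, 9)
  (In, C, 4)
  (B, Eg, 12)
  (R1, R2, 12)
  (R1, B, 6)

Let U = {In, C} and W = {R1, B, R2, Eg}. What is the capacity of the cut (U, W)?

13

Edges leaving {In, C}: In→R1 (9), C→B (4).
Cut capacity = 9 + 4 = 13.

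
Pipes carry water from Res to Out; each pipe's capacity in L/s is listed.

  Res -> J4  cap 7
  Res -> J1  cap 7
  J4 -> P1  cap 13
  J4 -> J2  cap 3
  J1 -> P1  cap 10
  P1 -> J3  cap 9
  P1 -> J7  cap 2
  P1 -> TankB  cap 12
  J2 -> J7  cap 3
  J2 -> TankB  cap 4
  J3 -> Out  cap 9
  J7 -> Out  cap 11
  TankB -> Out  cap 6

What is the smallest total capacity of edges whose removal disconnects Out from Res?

14

Augment Res→J4→P1→J3→Out: bottleneck 7, flow now 7.
Augment Res→J1→P1→J3→Out: bottleneck 2, flow now 9.
Augment Res→J1→P1→J7→Out: bottleneck 2, flow now 11.
Augment Res→J1→P1→TankB→Out: bottleneck 3, flow now 14.
No augmenting path remains; maximum flow = 14.
By max-flow min-cut, the minimum cut capacity equals the max flow.
In the residual graph, reachable from Res: {Res}.
Min-cut edges: Res→J4 (7), Res→J1 (7); capacity 7 + 7 = 14.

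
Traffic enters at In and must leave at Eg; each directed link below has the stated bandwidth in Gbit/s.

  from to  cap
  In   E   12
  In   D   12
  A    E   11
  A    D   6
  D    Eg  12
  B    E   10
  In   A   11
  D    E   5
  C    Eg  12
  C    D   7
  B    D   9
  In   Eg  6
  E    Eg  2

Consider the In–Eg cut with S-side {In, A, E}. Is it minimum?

No — its capacity is 26, but the minimum cut has capacity 20.

Given cut capacity: 12 + 6 + 6 + 2 = 26.
Augment In→Eg: bottleneck 6, flow now 6.
Augment In→D→Eg: bottleneck 12, flow now 18.
Augment In→E→Eg: bottleneck 2, flow now 20.
No augmenting path remains; maximum flow = 20.
In the residual graph, reachable from In: {In, A, D, E}.
Min-cut edges: In→Eg (6), D→Eg (12), E→Eg (2); capacity 6 + 12 + 2 = 20.
Cut capacity 26 exceeds the max flow 20, so it is not minimum.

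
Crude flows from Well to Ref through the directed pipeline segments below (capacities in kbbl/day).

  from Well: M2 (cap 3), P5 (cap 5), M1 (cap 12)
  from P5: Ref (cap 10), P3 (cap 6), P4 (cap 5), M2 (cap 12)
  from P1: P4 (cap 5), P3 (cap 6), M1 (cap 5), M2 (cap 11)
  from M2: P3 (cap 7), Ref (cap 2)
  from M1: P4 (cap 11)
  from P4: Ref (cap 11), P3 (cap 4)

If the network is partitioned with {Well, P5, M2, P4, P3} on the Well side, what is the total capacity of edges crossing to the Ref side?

35

Edges leaving {Well, P5, M2, P4, P3}: Well→M1 (12), P5→Ref (10), M2→Ref (2), P4→Ref (11).
Cut capacity = 12 + 10 + 2 + 11 = 35.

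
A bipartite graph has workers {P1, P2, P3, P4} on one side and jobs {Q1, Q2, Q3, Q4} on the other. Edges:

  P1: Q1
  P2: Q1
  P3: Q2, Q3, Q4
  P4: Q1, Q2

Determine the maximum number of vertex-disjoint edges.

Unit-capacity flow: source→left, listed edges, right→sink; max matching = max flow.
Augmenting path P1→Q1 (+1); matched 1.
Augmenting path P3→Q2 (+1); matched 2.
Augmenting path P4→Q2→P3→Q3 (+1); matched 3.
No augmenting path remains; maximum matching = 3.
König certificate: {P3, P4, Q1} is a vertex cover of size 3 (every listed pair touches it), so no matching can be larger.

3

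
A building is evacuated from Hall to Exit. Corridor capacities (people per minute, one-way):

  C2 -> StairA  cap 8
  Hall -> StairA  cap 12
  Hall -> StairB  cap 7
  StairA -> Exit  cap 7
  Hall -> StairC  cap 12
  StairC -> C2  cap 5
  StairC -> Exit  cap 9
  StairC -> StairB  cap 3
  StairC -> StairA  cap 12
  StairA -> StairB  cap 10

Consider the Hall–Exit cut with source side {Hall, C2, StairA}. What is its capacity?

36

Edges leaving {Hall, C2, StairA}: Hall→StairC (12), Hall→StairB (7), StairA→StairB (10), StairA→Exit (7).
Cut capacity = 12 + 7 + 10 + 7 = 36.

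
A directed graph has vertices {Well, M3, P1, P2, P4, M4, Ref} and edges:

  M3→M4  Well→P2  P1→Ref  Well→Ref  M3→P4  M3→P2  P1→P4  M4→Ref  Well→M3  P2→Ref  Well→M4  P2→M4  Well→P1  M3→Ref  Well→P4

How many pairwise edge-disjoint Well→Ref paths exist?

Assign every edge capacity 1; by Menger, the answer equals the max flow.
Path Well→Ref (+1); total 1.
Path Well→M3→Ref (+1); total 2.
Path Well→P1→Ref (+1); total 3.
Path Well→P2→Ref (+1); total 4.
Path Well→M4→Ref (+1); total 5.
No residual Well→Ref path; max flow = 5.
Certifying cut of size 5: {Well→M3, Well→M4, Well→P1, Well→P2, Well→Ref}.

5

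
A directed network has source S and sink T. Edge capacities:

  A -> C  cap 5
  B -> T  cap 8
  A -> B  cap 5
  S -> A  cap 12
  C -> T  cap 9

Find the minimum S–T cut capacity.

Augment S→A→B→T: bottleneck 5, flow now 5.
Augment S→A→C→T: bottleneck 5, flow now 10.
No augmenting path remains; maximum flow = 10.
By max-flow min-cut, the minimum cut capacity equals the max flow.
In the residual graph, reachable from S: {S, A}.
Min-cut edges: A→B (5), A→C (5); capacity 5 + 5 = 10.

10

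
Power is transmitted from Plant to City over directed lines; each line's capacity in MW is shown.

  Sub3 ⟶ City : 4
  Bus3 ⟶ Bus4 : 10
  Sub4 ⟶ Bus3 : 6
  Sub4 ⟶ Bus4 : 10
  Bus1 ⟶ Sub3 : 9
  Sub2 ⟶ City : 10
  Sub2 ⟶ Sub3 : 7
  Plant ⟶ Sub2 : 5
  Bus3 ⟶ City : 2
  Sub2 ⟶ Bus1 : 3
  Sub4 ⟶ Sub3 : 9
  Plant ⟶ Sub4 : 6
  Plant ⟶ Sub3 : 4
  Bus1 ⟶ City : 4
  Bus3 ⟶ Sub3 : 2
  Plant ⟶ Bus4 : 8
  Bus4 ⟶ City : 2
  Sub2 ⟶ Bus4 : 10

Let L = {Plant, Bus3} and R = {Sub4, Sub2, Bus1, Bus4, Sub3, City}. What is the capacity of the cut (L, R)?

Edges leaving {Plant, Bus3}: Plant→Sub4 (6), Plant→Sub2 (5), Plant→Bus4 (8), Plant→Sub3 (4), Bus3→Bus4 (10), Bus3→Sub3 (2), Bus3→City (2).
Cut capacity = 6 + 5 + 8 + 4 + 10 + 2 + 2 = 37.

37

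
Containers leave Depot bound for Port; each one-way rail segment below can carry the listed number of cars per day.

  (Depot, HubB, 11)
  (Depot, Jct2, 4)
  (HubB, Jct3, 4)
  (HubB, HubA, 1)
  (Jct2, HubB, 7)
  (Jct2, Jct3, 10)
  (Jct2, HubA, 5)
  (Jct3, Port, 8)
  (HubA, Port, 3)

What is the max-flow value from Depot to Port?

9

Augment Depot→HubB→Jct3→Port: bottleneck 4, flow now 4.
Augment Depot→HubB→HubA→Port: bottleneck 1, flow now 5.
Augment Depot→Jct2→Jct3→Port: bottleneck 4, flow now 9.
No augmenting path remains; maximum flow = 9.
In the residual graph, reachable from Depot: {Depot, HubB}.
Min-cut edges: Depot→Jct2 (4), HubB→Jct3 (4), HubB→HubA (1); capacity 4 + 4 + 1 = 9.
This cut is saturated, so no flow can exceed 9.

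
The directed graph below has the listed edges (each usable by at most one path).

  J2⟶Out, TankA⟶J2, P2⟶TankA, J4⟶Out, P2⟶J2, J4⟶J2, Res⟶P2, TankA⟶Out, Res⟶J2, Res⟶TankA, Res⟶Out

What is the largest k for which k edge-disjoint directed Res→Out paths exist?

3

Assign every edge capacity 1; by Menger, the answer equals the max flow.
Path Res→Out (+1); total 1.
Path Res→TankA→Out (+1); total 2.
Path Res→J2→Out (+1); total 3.
No residual Res→Out path; max flow = 3.
Certifying cut of size 3: {J2→Out, Res→Out, TankA→Out}.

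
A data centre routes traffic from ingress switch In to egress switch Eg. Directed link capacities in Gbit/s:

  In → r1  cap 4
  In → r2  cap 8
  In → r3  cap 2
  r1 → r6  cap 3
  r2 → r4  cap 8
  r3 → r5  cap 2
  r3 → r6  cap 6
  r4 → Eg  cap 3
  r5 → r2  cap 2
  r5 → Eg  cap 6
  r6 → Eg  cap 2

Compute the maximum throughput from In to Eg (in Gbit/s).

7

Augment In→r1→r6→Eg: bottleneck 2, flow now 2.
Augment In→r2→r4→Eg: bottleneck 3, flow now 5.
Augment In→r3→r5→Eg: bottleneck 2, flow now 7.
No augmenting path remains; maximum flow = 7.
In the residual graph, reachable from In: {In, r1, r2, r4, r6}.
Min-cut edges: In→r3 (2), r4→Eg (3), r6→Eg (2); capacity 2 + 3 + 2 = 7.
This cut is saturated, so no flow can exceed 7.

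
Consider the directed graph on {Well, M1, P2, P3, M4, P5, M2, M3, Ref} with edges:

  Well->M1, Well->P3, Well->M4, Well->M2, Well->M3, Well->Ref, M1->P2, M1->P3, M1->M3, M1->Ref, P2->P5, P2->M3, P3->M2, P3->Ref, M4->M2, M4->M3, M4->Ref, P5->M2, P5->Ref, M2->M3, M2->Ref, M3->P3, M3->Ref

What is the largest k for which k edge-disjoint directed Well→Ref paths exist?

6

Assign every edge capacity 1; by Menger, the answer equals the max flow.
Path Well→Ref (+1); total 1.
Path Well→M1→Ref (+1); total 2.
Path Well→P3→Ref (+1); total 3.
Path Well→M4→Ref (+1); total 4.
Path Well→M2→Ref (+1); total 5.
Path Well→M3→Ref (+1); total 6.
No residual Well→Ref path; max flow = 6.
Certifying cut of size 6: {Well→M1, Well→M2, Well→M3, Well→M4, Well→P3, Well→Ref}.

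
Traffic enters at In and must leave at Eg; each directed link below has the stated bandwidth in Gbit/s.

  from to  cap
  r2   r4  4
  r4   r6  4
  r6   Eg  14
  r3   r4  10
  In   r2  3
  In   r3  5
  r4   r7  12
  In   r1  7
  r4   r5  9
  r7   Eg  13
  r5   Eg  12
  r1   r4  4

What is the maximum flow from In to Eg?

Augment In→r1→r4→r5→Eg: bottleneck 4, flow now 4.
Augment In→r2→r4→r5→Eg: bottleneck 3, flow now 7.
Augment In→r3→r4→r5→Eg: bottleneck 2, flow now 9.
Augment In→r3→r4→r6→Eg: bottleneck 3, flow now 12.
No augmenting path remains; maximum flow = 12.
In the residual graph, reachable from In: {In, r1}.
Min-cut edges: In→r2 (3), In→r3 (5), r1→r4 (4); capacity 3 + 5 + 4 = 12.
This cut is saturated, so no flow can exceed 12.

12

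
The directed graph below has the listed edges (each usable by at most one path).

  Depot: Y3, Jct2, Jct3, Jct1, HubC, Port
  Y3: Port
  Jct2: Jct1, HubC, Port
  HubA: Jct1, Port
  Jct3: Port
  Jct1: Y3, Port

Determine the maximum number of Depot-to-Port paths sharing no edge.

5

Assign every edge capacity 1; by Menger, the answer equals the max flow.
Path Depot→Port (+1); total 1.
Path Depot→Y3→Port (+1); total 2.
Path Depot→Jct2→Port (+1); total 3.
Path Depot→Jct3→Port (+1); total 4.
Path Depot→Jct1→Port (+1); total 5.
No residual Depot→Port path; max flow = 5.
Certifying cut of size 5: {Depot→Jct1, Depot→Jct2, Depot→Jct3, Depot→Port, Depot→Y3}.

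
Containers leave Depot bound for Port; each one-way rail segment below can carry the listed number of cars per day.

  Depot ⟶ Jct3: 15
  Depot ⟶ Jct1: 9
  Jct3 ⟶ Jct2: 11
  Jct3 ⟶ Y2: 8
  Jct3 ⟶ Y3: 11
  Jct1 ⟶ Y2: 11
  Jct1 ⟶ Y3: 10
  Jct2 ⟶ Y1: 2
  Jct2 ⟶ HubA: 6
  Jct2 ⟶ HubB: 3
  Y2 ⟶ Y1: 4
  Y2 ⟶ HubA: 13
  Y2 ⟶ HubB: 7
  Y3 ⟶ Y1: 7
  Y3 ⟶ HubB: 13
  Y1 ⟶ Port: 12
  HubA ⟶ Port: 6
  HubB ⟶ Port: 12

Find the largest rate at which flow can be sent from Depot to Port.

Augment Depot→Jct3→Jct2→Y1→Port: bottleneck 2, flow now 2.
Augment Depot→Jct3→Jct2→HubA→Port: bottleneck 6, flow now 8.
Augment Depot→Jct3→Jct2→HubB→Port: bottleneck 3, flow now 11.
Augment Depot→Jct3→Y2→Y1→Port: bottleneck 4, flow now 15.
Augment Depot→Jct1→Y2→HubB→Port: bottleneck 7, flow now 22.
Augment Depot→Jct1→Y3→Y1→Port: bottleneck 2, flow now 24.
No augmenting path remains; maximum flow = 24.
In the residual graph, reachable from Depot: {Depot}.
Min-cut edges: Depot→Jct3 (15), Depot→Jct1 (9); capacity 15 + 9 = 24.
This cut is saturated, so no flow can exceed 24.

24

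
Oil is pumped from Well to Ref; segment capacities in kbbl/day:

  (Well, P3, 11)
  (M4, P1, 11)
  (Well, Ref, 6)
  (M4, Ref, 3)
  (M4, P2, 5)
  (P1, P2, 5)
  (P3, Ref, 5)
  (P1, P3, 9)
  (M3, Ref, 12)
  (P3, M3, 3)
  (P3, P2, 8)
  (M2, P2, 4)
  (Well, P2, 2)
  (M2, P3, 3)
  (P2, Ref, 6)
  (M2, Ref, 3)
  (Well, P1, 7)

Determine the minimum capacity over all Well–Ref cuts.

20

Augment Well→Ref: bottleneck 6, flow now 6.
Augment Well→P3→Ref: bottleneck 5, flow now 11.
Augment Well→P2→Ref: bottleneck 2, flow now 13.
Augment Well→P1→P2→Ref: bottleneck 4, flow now 17.
Augment Well→P3→M3→Ref: bottleneck 3, flow now 20.
No augmenting path remains; maximum flow = 20.
By max-flow min-cut, the minimum cut capacity equals the max flow.
In the residual graph, reachable from Well: {Well, P1, P3, P2}.
Min-cut edges: Well→Ref (6), P3→M3 (3), P3→Ref (5), P2→Ref (6); capacity 6 + 3 + 5 + 6 = 20.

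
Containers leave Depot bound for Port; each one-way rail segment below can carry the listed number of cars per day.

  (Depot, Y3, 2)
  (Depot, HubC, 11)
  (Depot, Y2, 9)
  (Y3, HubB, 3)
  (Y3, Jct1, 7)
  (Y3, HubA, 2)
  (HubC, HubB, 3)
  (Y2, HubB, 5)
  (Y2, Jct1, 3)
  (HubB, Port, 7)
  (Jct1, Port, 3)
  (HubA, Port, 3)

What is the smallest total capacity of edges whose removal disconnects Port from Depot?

Augment Depot→Y3→HubB→Port: bottleneck 2, flow now 2.
Augment Depot→HubC→HubB→Port: bottleneck 3, flow now 5.
Augment Depot→Y2→HubB→Port: bottleneck 2, flow now 7.
Augment Depot→Y2→Jct1→Port: bottleneck 3, flow now 10.
Augment Depot→Y2→HubB→Y3→HubA→Port: bottleneck 2, flow now 12. (uses reverse residual edge)
No augmenting path remains; maximum flow = 12.
By max-flow min-cut, the minimum cut capacity equals the max flow.
In the residual graph, reachable from Depot: {Depot, HubC, Y2, HubB}.
Min-cut edges: Depot→Y3 (2), Y2→Jct1 (3), HubB→Port (7); capacity 2 + 3 + 7 = 12.

12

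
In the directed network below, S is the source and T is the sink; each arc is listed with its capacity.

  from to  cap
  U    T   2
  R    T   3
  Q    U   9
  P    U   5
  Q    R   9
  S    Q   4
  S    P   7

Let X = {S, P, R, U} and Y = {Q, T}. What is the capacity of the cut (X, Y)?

9

Edges leaving {S, P, R, U}: S→Q (4), R→T (3), U→T (2).
Cut capacity = 4 + 3 + 2 = 9.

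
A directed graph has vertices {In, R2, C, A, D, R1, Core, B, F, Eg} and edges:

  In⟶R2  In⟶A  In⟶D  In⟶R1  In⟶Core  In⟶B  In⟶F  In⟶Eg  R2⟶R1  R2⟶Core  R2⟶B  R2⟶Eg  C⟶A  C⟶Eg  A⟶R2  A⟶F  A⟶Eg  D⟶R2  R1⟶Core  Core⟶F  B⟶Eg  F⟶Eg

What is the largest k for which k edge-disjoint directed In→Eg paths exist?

Assign every edge capacity 1; by Menger, the answer equals the max flow.
Path In→Eg (+1); total 1.
Path In→R2→Eg (+1); total 2.
Path In→A→Eg (+1); total 3.
Path In→B→Eg (+1); total 4.
Path In→F→Eg (+1); total 5.
No residual In→Eg path; max flow = 5.
Certifying cut of size 5: {B→Eg, F→Eg, In→A, In→Eg, R2→Eg}.

5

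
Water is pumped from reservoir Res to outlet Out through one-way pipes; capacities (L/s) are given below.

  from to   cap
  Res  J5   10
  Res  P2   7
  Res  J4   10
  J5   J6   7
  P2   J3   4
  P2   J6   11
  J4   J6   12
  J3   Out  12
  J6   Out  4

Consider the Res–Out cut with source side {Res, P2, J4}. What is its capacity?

37

Edges leaving {Res, P2, J4}: Res→J5 (10), P2→J3 (4), P2→J6 (11), J4→J6 (12).
Cut capacity = 10 + 4 + 11 + 12 = 37.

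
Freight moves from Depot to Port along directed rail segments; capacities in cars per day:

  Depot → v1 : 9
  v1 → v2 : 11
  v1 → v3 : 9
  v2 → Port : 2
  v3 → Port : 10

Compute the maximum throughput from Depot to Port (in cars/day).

9

Augment Depot→v1→v2→Port: bottleneck 2, flow now 2.
Augment Depot→v1→v3→Port: bottleneck 7, flow now 9.
No augmenting path remains; maximum flow = 9.
In the residual graph, reachable from Depot: {Depot}.
Min-cut edges: Depot→v1 (9); capacity 9 = 9.
This cut is saturated, so no flow can exceed 9.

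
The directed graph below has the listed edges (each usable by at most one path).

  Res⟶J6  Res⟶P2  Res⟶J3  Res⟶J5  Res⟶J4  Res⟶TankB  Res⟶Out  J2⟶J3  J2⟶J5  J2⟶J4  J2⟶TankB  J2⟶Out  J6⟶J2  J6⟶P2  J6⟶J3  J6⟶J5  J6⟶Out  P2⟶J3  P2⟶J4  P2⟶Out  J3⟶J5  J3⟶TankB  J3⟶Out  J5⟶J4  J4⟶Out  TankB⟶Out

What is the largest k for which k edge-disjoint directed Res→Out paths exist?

Assign every edge capacity 1; by Menger, the answer equals the max flow.
Path Res→Out (+1); total 1.
Path Res→J6→Out (+1); total 2.
Path Res→P2→Out (+1); total 3.
Path Res→J3→Out (+1); total 4.
Path Res→J4→Out (+1); total 5.
Path Res→TankB→Out (+1); total 6.
No residual Res→Out path; max flow = 6.
Certifying cut of size 6: {J4→Out, Res→J3, Res→J6, Res→Out, Res→P2, Res→TankB}.

6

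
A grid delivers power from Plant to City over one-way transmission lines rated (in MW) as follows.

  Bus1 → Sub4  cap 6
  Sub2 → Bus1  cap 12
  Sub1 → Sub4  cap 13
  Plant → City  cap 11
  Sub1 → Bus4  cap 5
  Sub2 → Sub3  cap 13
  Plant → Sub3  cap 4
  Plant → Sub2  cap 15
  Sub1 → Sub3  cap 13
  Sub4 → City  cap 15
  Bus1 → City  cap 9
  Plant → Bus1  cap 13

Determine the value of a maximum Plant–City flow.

26

Augment Plant→City: bottleneck 11, flow now 11.
Augment Plant→Bus1→City: bottleneck 9, flow now 20.
Augment Plant→Bus1→Sub4→City: bottleneck 4, flow now 24.
Augment Plant→Sub2→Bus1→Sub4→City: bottleneck 2, flow now 26.
No augmenting path remains; maximum flow = 26.
In the residual graph, reachable from Plant: {Plant, Sub2, Bus1, Sub3}.
Min-cut edges: Plant→City (11), Bus1→Sub4 (6), Bus1→City (9); capacity 11 + 6 + 9 = 26.
This cut is saturated, so no flow can exceed 26.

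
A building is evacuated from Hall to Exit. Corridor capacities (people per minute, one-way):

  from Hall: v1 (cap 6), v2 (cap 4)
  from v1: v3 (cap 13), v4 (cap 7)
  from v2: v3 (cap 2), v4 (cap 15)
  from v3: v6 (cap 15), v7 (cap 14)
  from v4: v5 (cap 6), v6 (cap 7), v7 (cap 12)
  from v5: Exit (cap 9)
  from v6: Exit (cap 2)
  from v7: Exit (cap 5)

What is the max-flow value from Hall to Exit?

Augment Hall→v1→v3→v6→Exit: bottleneck 2, flow now 2.
Augment Hall→v1→v3→v7→Exit: bottleneck 4, flow now 6.
Augment Hall→v2→v3→v7→Exit: bottleneck 1, flow now 7.
Augment Hall→v2→v4→v5→Exit: bottleneck 3, flow now 10.
No augmenting path remains; maximum flow = 10.
In the residual graph, reachable from Hall: {Hall}.
Min-cut edges: Hall→v1 (6), Hall→v2 (4); capacity 6 + 4 = 10.
This cut is saturated, so no flow can exceed 10.

10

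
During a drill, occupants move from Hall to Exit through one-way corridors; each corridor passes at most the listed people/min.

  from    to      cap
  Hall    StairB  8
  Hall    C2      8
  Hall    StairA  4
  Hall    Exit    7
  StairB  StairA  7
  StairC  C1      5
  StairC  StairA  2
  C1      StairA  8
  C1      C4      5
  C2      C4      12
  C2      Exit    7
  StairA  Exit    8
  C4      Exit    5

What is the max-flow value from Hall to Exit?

Augment Hall→Exit: bottleneck 7, flow now 7.
Augment Hall→C2→Exit: bottleneck 7, flow now 14.
Augment Hall→StairA→Exit: bottleneck 4, flow now 18.
Augment Hall→StairB→StairA→Exit: bottleneck 4, flow now 22.
Augment Hall→C2→C4→Exit: bottleneck 1, flow now 23.
No augmenting path remains; maximum flow = 23.
In the residual graph, reachable from Hall: {Hall, StairB, StairA}.
Min-cut edges: Hall→C2 (8), Hall→Exit (7), StairA→Exit (8); capacity 8 + 7 + 8 = 23.
This cut is saturated, so no flow can exceed 23.

23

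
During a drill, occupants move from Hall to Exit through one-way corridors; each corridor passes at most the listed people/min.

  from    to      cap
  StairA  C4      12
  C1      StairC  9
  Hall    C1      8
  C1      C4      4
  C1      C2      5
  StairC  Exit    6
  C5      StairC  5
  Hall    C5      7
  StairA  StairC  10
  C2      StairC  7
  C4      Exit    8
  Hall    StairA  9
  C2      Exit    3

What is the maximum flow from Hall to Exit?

17

Augment Hall→StairA→C4→Exit: bottleneck 8, flow now 8.
Augment Hall→StairA→StairC→Exit: bottleneck 1, flow now 9.
Augment Hall→C1→C2→Exit: bottleneck 3, flow now 12.
Augment Hall→C1→StairC→Exit: bottleneck 5, flow now 17.
No augmenting path remains; maximum flow = 17.
In the residual graph, reachable from Hall: {Hall, StairA, C1, C5, C4, C2, StairC}.
Min-cut edges: C4→Exit (8), C2→Exit (3), StairC→Exit (6); capacity 8 + 3 + 6 = 17.
This cut is saturated, so no flow can exceed 17.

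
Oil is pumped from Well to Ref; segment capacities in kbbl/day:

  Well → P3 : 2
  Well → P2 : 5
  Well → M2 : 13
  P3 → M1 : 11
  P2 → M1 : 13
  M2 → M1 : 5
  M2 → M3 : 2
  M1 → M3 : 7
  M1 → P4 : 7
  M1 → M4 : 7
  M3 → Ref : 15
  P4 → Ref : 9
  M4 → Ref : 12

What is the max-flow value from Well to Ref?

14

Augment Well→M2→M3→Ref: bottleneck 2, flow now 2.
Augment Well→P3→M1→M3→Ref: bottleneck 2, flow now 4.
Augment Well→P2→M1→M3→Ref: bottleneck 5, flow now 9.
Augment Well→M2→M1→P4→Ref: bottleneck 5, flow now 14.
No augmenting path remains; maximum flow = 14.
In the residual graph, reachable from Well: {Well, M2}.
Min-cut edges: Well→P3 (2), Well→P2 (5), M2→M1 (5), M2→M3 (2); capacity 2 + 5 + 5 + 2 = 14.
This cut is saturated, so no flow can exceed 14.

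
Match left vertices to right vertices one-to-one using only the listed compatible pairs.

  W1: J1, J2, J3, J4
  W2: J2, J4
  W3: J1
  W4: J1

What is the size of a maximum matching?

3

Unit-capacity flow: source→left, listed edges, right→sink; max matching = max flow.
Augmenting path W1→J1 (+1); matched 1.
Augmenting path W2→J2 (+1); matched 2.
Augmenting path W3→J1→W1→J3 (+1); matched 3.
No augmenting path remains; maximum matching = 3.
König certificate: {W1, W2, J1} is a vertex cover of size 3 (every listed pair touches it), so no matching can be larger.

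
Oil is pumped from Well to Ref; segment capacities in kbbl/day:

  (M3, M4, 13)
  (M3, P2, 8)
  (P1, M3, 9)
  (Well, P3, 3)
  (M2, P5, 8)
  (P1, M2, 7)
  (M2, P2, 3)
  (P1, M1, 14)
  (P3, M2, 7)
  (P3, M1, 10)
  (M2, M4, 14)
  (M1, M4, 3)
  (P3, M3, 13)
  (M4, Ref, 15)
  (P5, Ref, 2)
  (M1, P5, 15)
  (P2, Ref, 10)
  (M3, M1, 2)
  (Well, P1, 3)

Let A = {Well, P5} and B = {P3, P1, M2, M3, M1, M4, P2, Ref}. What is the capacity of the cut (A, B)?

Edges leaving {Well, P5}: Well→P3 (3), Well→P1 (3), P5→Ref (2).
Cut capacity = 3 + 3 + 2 = 8.

8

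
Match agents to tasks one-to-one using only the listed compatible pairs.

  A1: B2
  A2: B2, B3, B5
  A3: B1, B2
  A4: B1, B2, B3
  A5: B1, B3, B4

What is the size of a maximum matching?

Unit-capacity flow: source→left, listed edges, right→sink; max matching = max flow.
Augmenting path A1→B2 (+1); matched 1.
Augmenting path A2→B3 (+1); matched 2.
Augmenting path A3→B1 (+1); matched 3.
Augmenting path A5→B4 (+1); matched 4.
Augmenting path A4→B3→A2→B5 (+1); matched 5.
No augmenting path remains; maximum matching = 5.
König certificate: {A1, A2, A3, A4, A5} is a vertex cover of size 5 (every listed pair touches it), so no matching can be larger.

5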